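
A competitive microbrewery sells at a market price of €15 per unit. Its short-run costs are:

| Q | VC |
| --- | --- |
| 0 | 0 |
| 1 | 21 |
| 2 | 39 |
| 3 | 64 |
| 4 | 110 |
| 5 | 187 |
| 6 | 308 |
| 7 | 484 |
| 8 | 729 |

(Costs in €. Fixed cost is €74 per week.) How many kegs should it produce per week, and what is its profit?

Profit at each row (π = 15Q − TC): Q=0: -74; Q=1: -80; Q=2: -83; Q=3: -93; Q=4: -124; Q=5: -186; Q=6: -292; Q=7: -453; Q=8: -683.
Profit is highest at Q = 0. Equivalently, the lowest AVC in the table is 39/2 ≈ €19.50 at Q = 2, and P = €15 falls below it — price never covers variable cost, so the firm shuts down and loses only its fixed cost.

Q = 0 (shut down); profit = -€74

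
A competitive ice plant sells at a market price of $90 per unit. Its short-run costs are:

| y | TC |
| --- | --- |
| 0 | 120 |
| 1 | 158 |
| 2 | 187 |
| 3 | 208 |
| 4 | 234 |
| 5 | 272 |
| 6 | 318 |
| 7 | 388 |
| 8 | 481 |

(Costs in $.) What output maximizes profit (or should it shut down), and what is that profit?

y = 7; profit = $242

Tabulate TR − TC: y=0: -120; y=1: -68; y=2: -7; y=3: 62; y=4: 126; y=5: 178; y=6: 222; y=7: 242; y=8: 239.
Profit is maximized at y = 7. AVC there is 268/7 = $38.29 ≤ P, so producing beats shutting down (which would give -$120).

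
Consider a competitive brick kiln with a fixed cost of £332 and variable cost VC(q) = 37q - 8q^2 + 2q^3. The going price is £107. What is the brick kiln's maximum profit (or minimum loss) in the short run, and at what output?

AVC = 37 - 8q + 2q^2; min AVC = £29 at q = 2. Since P = £107 ≥ min AVC, the firm produces.
MC = 37 - 16q + 6q^2. Setting P = MC and taking the root on the rising branch gives q* = 5.
TR = 107·5 = 535. TC = 332 + 235 = 567. Profit = 535 − 567 = -£32.
By producing, the firm covers all variable cost plus £300 of fixed cost; shutting down would lose the full £332.

Profit = -£32 at q = 5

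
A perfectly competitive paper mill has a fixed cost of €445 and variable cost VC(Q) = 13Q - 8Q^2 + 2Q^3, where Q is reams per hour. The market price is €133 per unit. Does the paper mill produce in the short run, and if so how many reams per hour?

From TC, MC = TC'(Q) = 13 - 16Q + 6Q^2 and AVC = VC/Q = 13 - 8Q + 2Q^2.
AVC is minimized where dAVC/dQ = -8 + 4Q = 0, at Q = 2; min AVC = 13 - 8·2 + 2·2^2 = €5.
Because €133 ≥ €5, revenue can cover variable cost; the firm operates.
P = MC gives -120 - 16Q + 6Q^2 = 0, with roots -10/3 and 6. Take the larger (rising MC): Q* = 6.
Check: AVC at Q = 6 is €37 ≤ P, so revenue covers variable cost.
Profit = P·Q − TC = 133·6 − 667 = €131.

Produce at Q = 6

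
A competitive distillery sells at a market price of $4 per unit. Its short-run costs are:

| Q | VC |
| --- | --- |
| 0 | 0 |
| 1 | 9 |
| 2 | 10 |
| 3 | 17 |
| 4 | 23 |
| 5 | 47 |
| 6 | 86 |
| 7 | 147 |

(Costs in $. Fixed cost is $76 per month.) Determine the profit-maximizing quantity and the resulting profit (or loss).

Compute π = P·Q − TC at each output: Q=0: -76; Q=1: -81; Q=2: -78; Q=3: -81; Q=4: -83; Q=5: -103; Q=6: -138; Q=7: -195.
Profit is highest at Q = 0. Equivalently, the lowest AVC in the table is 10/2 ≈ $5 at Q = 2, and P = $4 falls below it — price never covers variable cost, so the firm shuts down and loses only its fixed cost.

Q = 0 (shut down); profit = -$76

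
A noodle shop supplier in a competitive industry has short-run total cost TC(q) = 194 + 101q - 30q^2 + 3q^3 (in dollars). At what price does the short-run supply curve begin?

$26 per unit

Short-run supply begins at min AVC. From VC = 101q - 30q^2 + 3q^3, AVC = 101 - 30q + 3q^2.
At the minimum of AVC, MC = AVC. MC = 101 - 60q + 9q^2; setting MC = AVC gives 6q^2 - 30q = 0, so q = 5. min AVC = 26.
For P < $26 the firm produces nothing.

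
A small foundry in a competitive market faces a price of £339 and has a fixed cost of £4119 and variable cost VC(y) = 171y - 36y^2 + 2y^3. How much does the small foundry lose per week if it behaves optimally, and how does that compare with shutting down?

AVC = 171 - 36y + 2y^2 has its minimum £9 at y = 9; price £339 clears that bar, so the firm operates.
With MC = 171 - 72y + 6y^2, P = MC on the upward-sloping part at y* = 14.
TR = 339·14 = 4746. TC = 4119 + 826 = 4945. Profit = 4746 − 4945 = -£199.
By producing, the firm covers all variable cost plus £3920 of fixed cost; shutting down would lose the full £4119.

Profit = -£199 at y = 14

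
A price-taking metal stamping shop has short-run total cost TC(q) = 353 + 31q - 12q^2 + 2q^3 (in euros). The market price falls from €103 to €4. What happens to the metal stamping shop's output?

AVC = 31 - 12q + 2q^2, minimized at q = 3 where min AVC = €13. MC = 31 - 24q + 6q^2.
At P = €103 ≥ min AVC, set P = MC on the rising branch: q = 6.
At P = €4 < min AVC = €13, price no longer covers variable cost at any output, so the firm shuts down: q = 0.

Output falls from 6 to 0 (the firm shuts down)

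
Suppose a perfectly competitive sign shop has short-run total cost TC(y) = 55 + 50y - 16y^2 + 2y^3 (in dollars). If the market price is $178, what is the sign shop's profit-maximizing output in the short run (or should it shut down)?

Produce at y = 8

From TC, MC = TC'(y) = 50 - 32y + 6y^2 and AVC = VC/y = 50 - 16y + 2y^2.
AVC hits its minimum where MC = AVC, at y = 4, giving min AVC = 50 - 16·4 + 2·4^2 = $18.
Since P = $178 ≥ min AVC = $18, price covers variable cost and the firm should produce.
P = MC gives -128 - 32y + 6y^2 = 0, with roots -8/3 and 8. Take the larger (rising MC): y* = 8.
Check: AVC at y = 8 is $50 ≤ P, so revenue covers variable cost.
Profit = P·y − TC = 178·8 − 455 = $969.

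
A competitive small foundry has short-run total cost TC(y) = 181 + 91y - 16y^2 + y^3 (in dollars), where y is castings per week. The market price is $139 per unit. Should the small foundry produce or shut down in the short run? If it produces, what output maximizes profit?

Strip out fixed cost: VC = 91y - 16y^2 + y^3. Then AVC = 91 - 16y + y^2 and MC = 91 - 32y + 3y^2.
AVC hits its minimum where MC = AVC, at y = 8, giving min AVC = 91 - 16·8 + 8^2 = $27.
Since P = $139 ≥ min AVC = $27, price covers variable cost and the firm should produce.
Set P = MC: 139 = 91 - 32y + 3y^2 → -48 - 32y + 3y^2 = 0. The roots are y = -4/3 and y = 12; the profit-maximizing output is on the rising part of MC, so y* = 12.
Check: AVC at y = 12 is $43 ≤ P, so revenue covers variable cost.
Profit = P·y − TC = 139·12 − 697 = $971.

Produce at y = 12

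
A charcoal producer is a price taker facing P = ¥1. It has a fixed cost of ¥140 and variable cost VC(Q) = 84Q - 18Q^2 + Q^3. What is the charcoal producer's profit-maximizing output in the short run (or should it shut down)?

From TC, MC = TC'(Q) = 84 - 36Q + 3Q^2 and AVC = VC/Q = 84 - 18Q + Q^2.
AVC is minimized where dAVC/dQ = -18 + 2Q = 0, at Q = 9; min AVC = 84 - 18·9 + 9^2 = ¥3.
P = ¥1 lies below min AVC = ¥3; no output level covers variable cost.
The firm minimizes its loss by shutting down and losing only its fixed cost of ¥140.

Shut down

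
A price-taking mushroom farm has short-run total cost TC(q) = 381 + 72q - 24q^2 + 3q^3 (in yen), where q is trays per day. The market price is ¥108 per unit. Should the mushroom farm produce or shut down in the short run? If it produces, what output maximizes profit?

Strip out fixed cost: VC = 72q - 24q^2 + 3q^3. Then AVC = 72 - 24q + 3q^2 and MC = 72 - 48q + 9q^2.
AVC hits its minimum where MC = AVC, at q = 4, giving min AVC = 72 - 24·4 + 3·4^2 = ¥24.
Since P = ¥108 ≥ min AVC = ¥24, price covers variable cost and the firm should produce.
Solving P = MC: -36 - 48q + 9q^2 = 0 ⇒ q = -2/3 or 6. On the upward-sloping branch, q* = 6.
Check: AVC at q = 6 is ¥36 ≤ P, so revenue covers variable cost.
Profit = P·q − TC = 108·6 − 597 = ¥51.

Produce at q = 6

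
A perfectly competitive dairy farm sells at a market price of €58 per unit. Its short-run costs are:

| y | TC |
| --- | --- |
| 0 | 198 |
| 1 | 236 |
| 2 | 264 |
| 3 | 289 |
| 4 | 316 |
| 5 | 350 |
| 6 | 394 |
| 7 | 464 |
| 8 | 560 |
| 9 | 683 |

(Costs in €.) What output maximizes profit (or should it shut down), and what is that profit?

Profit at each row (π = 58y − TC): y=0: -198; y=1: -178; y=2: -148; y=3: -115; y=4: -84; y=5: -60; y=6: -46; y=7: -58; y=8: -96; y=9: -161.
Profit is maximized at y = 6. AVC there is 196/6 = €32.67 ≤ P, so producing beats shutting down (which would give -€198).

y = 6; profit = -€46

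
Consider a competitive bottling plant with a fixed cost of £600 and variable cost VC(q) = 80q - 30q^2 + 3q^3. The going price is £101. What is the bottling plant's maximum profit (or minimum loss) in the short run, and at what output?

AVC = 80 - 30q + 3q^2 has its minimum £5 at q = 5; price £101 clears that bar, so the firm operates.
With MC = 80 - 60q + 9q^2, P = MC on the upward-sloping part at q* = 7.
TR = 101·7 = 707. TC = 600 + 119 = 719. Profit = 707 − 719 = -£12.
That loss of £12 beats the £600 the firm would lose by shutting down; producing recovers £588 of fixed cost.

Profit = -£12 at q = 7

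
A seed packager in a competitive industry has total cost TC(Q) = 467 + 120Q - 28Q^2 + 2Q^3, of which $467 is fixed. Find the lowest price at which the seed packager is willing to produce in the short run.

The shutdown price is the minimum of AVC. VC = 120Q - 28Q^2 + 2Q^3, so AVC = 120 - 28Q + 2Q^2.
At the minimum of AVC, MC = AVC. MC = 120 - 56Q + 6Q^2; setting MC = AVC gives 4Q^2 - 28Q = 0, so Q = 7. min AVC = 22.
The firm shuts down for any P below $22.

$22 per unit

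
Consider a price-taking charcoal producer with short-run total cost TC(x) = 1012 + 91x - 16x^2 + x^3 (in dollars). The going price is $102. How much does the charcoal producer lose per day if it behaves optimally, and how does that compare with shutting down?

AVC = 91 - 16x + x^2 has its minimum $27 at x = 8; price $102 clears that bar, so the firm operates.
MC = 91 - 32x + 3x^2. Setting P = MC and taking the root on the rising branch gives x* = 11.
TR = 102·11 = 1122. TC = 1012 + 396 = 1408. Profit = 1122 − 1408 = -$286.
That loss of $286 beats the $1012 the firm would lose by shutting down; producing recovers $726 of fixed cost.

Profit = -$286 at x = 11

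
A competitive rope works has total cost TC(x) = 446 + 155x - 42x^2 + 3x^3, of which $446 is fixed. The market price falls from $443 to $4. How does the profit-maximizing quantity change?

AVC = 155 - 42x + 3x^2, minimized at x = 7 where min AVC = $8. MC = 155 - 84x + 9x^2.
At P = $443 ≥ min AVC, set P = MC on the rising branch: x = 12.
At P = $4 < min AVC = $8, price no longer covers variable cost at any output, so the firm shuts down: x = 0.

Output falls from 12 to 0 (the firm shuts down)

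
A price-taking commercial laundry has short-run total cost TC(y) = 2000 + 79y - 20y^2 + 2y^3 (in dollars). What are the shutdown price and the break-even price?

AVC = 79 - 20y + 2y^2; minimized at y = 5, giving min AVC = $29. That is the shutdown price.
ATC = 2000/y + 79 - 20y + 2y^2. Setting dATC/dy = −2000/y^2 − 20 + 4y = 0 gives y = 10 (since 4·10^3 − 20·10^2 = 2000).
min ATC = 2000/10 + 79 − 20·10 + 2·10^2 = $279. That is the break-even price.
Between these two prices the firm operates at a loss; above $279 it earns a profit.

Shutdown price = $29; break-even price = $279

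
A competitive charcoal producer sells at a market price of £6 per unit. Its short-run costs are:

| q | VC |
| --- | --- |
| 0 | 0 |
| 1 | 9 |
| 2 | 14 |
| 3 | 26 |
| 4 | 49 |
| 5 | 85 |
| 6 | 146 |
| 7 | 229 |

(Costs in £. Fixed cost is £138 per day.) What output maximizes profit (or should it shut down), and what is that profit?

Profit at each row (π = 6q − TC): q=0: -138; q=1: -141; q=2: -140; q=3: -146; q=4: -163; q=5: -193; q=6: -248; q=7: -325.
Profit is highest at q = 0. Equivalently, the lowest AVC in the table is 14/2 ≈ £7 at q = 2, and P = £6 falls below it — price never covers variable cost, so the firm shuts down and loses only its fixed cost.

q = 0 (shut down); profit = -£138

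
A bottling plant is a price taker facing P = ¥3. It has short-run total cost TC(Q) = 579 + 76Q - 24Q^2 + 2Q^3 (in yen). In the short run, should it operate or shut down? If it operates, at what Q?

From TC, MC = TC'(Q) = 76 - 48Q + 6Q^2 and AVC = VC/Q = 76 - 24Q + 2Q^2.
The AVC parabola has its vertex at Q = 24/4 = 6, where AVC = 76 - 24·6 + 2·6^2 = ¥4.
With P < min AVC (¥3 < ¥4), every unit sold adds to the loss.
Shutting down limits the loss to fixed cost, ¥579.

Shut down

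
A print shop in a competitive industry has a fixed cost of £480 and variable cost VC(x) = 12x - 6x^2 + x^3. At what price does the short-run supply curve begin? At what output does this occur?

The firm shuts down when price falls below the minimum of average variable cost. AVC = VC/x = 12 - 6x + x^2.
At the minimum of AVC, MC = AVC. MC = 12 - 12x + 3x^2; setting MC = AVC gives 2x^2 - 6x = 0, so x = 3. min AVC = 3.
So the shutdown price is £3.

£3 per unit, at x = 3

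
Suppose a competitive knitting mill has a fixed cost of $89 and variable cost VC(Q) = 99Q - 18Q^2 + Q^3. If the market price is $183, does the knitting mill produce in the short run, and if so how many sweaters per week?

From TC, MC = TC'(Q) = 99 - 36Q + 3Q^2 and AVC = VC/Q = 99 - 18Q + Q^2.
The AVC parabola has its vertex at Q = 18/2 = 9, where AVC = 99 - 18·9 + 9^2 = $18.
Since P = $183 ≥ min AVC = $18, price covers variable cost and the firm should produce.
P = MC gives -84 - 36Q + 3Q^2 = 0, with roots -2 and 14. Take the larger (rising MC): Q* = 14.
Check: AVC at Q = 14 is $43 ≤ P, so revenue covers variable cost.
Profit = P·Q − TC = 183·14 − 691 = $1871.

Produce at Q = 14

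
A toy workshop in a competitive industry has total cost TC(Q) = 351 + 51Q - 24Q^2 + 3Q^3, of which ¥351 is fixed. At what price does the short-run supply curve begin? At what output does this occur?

¥3 per unit, at Q = 4

The firm shuts down when price falls below the minimum of average variable cost. AVC = VC/Q = 51 - 24Q + 3Q^2.
dAVC/dQ = -24 + 6Q = 0 gives Q = 4. min AVC = 51 - 24·4 + 3·4^2 = 3.
The firm shuts down for any P below ¥3.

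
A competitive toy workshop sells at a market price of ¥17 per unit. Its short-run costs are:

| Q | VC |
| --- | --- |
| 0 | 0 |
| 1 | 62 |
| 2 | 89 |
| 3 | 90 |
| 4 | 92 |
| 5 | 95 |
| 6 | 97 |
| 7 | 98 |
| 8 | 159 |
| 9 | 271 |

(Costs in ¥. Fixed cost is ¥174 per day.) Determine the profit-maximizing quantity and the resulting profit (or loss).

Q = 7; profit = -¥153

Tabulate TR − TC: Q=0: -174; Q=1: -219; Q=2: -229; Q=3: -213; Q=4: -198; Q=5: -184; Q=6: -169; Q=7: -153; Q=8: -197; Q=9: -292.
Profit is maximized at Q = 7. AVC there is 98/7 = ¥14 ≤ P, so producing beats shutting down (which would give -¥174).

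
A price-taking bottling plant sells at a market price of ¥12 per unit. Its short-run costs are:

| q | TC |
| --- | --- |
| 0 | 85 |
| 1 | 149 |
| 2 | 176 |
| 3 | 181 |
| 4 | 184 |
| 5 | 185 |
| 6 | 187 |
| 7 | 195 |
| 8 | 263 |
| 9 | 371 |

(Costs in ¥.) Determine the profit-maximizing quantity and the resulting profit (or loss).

q = 0 (shut down); profit = -¥85

Compute π = P·q − TC at each output: q=0: -85; q=1: -137; q=2: -152; q=3: -145; q=4: -136; q=5: -125; q=6: -115; q=7: -111; q=8: -167; q=9: -263.
Profit is highest at q = 0. Equivalently, the lowest AVC in the table is 110/7 ≈ ¥15.71 at q = 7, and P = ¥12 falls below it — price never covers variable cost, so the firm shuts down and loses only its fixed cost.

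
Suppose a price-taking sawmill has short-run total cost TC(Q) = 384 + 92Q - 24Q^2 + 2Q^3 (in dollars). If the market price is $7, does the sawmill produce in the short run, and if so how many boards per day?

Shut down

Variable cost is VC = 92Q - 24Q^2 + 2Q^3, so AVC = VC/Q = 92 - 24Q + 2Q^2 and MC = dTC/dQ = 92 - 48Q + 6Q^2.
The AVC parabola has its vertex at Q = 24/4 = 6, where AVC = 92 - 24·6 + 2·6^2 = $20.
With P < min AVC ($7 < $20), every unit sold adds to the loss.
The firm minimizes its loss by shutting down and losing only its fixed cost of $384.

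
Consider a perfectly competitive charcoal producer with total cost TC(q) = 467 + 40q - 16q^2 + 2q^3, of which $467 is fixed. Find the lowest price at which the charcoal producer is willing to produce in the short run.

The shutdown price is the minimum of AVC. VC = 40q - 16q^2 + 2q^3, so AVC = 40 - 16q + 2q^2.
At the minimum of AVC, MC = AVC. MC = 40 - 32q + 6q^2; setting MC = AVC gives 4q^2 - 16q = 0, so q = 4. min AVC = 8.
So the shutdown price is $8.

$8 per unit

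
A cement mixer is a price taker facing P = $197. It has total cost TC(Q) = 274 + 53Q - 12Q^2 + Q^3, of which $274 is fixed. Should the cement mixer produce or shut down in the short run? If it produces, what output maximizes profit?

Strip out fixed cost: VC = 53Q - 12Q^2 + Q^3. Then AVC = 53 - 12Q + Q^2 and MC = 53 - 24Q + 3Q^2.
AVC is minimized where dAVC/dQ = -12 + 2Q = 0, at Q = 6; min AVC = 53 - 12·6 + 6^2 = $17.
P = $197 exceeds min AVC = $17, so the firm stays open.
P = MC gives -144 - 24Q + 3Q^2 = 0, with roots -4 and 12. Take the larger (rising MC): Q* = 12.
Check: AVC at Q = 12 is $53 ≤ P, so revenue covers variable cost.
Profit = P·Q − TC = 197·12 − 910 = $1454.

Produce at Q = 12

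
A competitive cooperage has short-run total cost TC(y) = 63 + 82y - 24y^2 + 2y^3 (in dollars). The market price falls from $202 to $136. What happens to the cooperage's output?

MC = 82 - 48y + 6y^2; the shutdown threshold is min AVC = $10 (at y = 6).
At P = $202 ≥ min AVC, set P = MC on the rising branch: y = 10.
At P = $136 ≥ min AVC, set P = MC: y = 9. The firm stays open but cuts output.

Output falls from 10 to 9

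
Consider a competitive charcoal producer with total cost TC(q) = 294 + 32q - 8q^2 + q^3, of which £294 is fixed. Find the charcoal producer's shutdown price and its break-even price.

Shutdown price = £16; break-even price = £67

Shutdown price = min AVC. AVC = 32 - 8q + q^2, with vertex at q = 4 and minimum £16.
ATC = 294/q + 32 - 8q + q^2. Setting dATC/dq = −294/q^2 − 8 + 2q = 0 gives q = 7 (since 2·7^3 − 8·7^2 = 294).
min ATC = 294/7 + 32 − 8·7 + 7^2 = £67. That is the break-even price.
For £16 ≤ P < £67 the firm produces at a loss; below £16 it shuts down.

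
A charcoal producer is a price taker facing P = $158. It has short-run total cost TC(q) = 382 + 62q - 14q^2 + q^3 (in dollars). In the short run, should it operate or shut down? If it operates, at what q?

Variable cost is VC = 62q - 14q^2 + q^3, so AVC = VC/q = 62 - 14q + q^2 and MC = dTC/dq = 62 - 28q + 3q^2.
AVC is minimized where dAVC/dq = -14 + 2q = 0, at q = 7; min AVC = 62 - 14·7 + 7^2 = $13.
Since P = $158 ≥ min AVC = $13, price covers variable cost and the firm should produce.
Set P = MC: 158 = 62 - 28q + 3q^2 → -96 - 28q + 3q^2 = 0. The roots are q = -8/3 and q = 12; the profit-maximizing output is on the rising part of MC, so q* = 12.
Check: AVC at q = 12 is $38 ≤ P, so revenue covers variable cost.
Profit = P·q − TC = 158·12 − 838 = $1058.

Produce at q = 12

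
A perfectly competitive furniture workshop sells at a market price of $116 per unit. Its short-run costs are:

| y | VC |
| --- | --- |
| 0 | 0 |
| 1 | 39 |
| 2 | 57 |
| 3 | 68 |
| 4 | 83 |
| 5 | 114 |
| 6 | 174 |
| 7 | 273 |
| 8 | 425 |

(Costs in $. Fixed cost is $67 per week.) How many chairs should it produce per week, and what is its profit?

Tabulate TR − TC: y=0: -67; y=1: 10; y=2: 108; y=3: 213; y=4: 314; y=5: 399; y=6: 455; y=7: 472; y=8: 436.
Profit is maximized at y = 7. AVC there is 273/7 = $39 ≤ P, so producing beats shutting down (which would give -$67).

y = 7; profit = $472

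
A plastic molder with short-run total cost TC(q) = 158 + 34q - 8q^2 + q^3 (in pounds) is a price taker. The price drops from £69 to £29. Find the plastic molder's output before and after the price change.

MC = 34 - 16q + 3q^2; the shutdown threshold is min AVC = £18 (at q = 4).
At P = £69 ≥ min AVC, set P = MC on the rising branch: q = 7.
At P = £29 ≥ min AVC, set P = MC: q = 5. The firm stays open but cuts output.

Output falls from 7 to 5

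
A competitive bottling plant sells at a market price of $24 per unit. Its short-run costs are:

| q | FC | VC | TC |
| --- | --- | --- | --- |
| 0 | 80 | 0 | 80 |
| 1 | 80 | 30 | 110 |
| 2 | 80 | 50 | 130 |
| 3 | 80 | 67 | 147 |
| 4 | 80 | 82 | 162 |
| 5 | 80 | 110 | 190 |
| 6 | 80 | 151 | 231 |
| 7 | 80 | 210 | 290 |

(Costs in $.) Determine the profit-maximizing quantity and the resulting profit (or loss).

Profit at each row (π = 24q − TC): q=0: -80; q=1: -86; q=2: -82; q=3: -75; q=4: -66; q=5: -70; q=6: -87; q=7: -122.
Profit is maximized at q = 4. AVC there is 82/4 = $20.50 ≤ P, so producing beats shutting down (which would give -$80).

q = 4; profit = -$66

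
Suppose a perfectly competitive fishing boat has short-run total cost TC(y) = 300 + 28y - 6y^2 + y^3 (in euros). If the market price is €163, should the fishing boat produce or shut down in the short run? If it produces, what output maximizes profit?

Strip out fixed cost: VC = 28y - 6y^2 + y^3. Then AVC = 28 - 6y + y^2 and MC = 28 - 12y + 3y^2.
The AVC parabola has its vertex at y = 6/2 = 3, where AVC = 28 - 6·3 + 3^2 = €19.
Since P = €163 ≥ min AVC = €19, price covers variable cost and the firm should produce.
Set P = MC: 163 = 28 - 12y + 3y^2 → -135 - 12y + 3y^2 = 0. The roots are y = -5 and y = 9; the profit-maximizing output is on the rising part of MC, so y* = 9.
Check: AVC at y = 9 is €55 ≤ P, so revenue covers variable cost.
Profit = P·y − TC = 163·9 − 795 = €672.

Produce at y = 9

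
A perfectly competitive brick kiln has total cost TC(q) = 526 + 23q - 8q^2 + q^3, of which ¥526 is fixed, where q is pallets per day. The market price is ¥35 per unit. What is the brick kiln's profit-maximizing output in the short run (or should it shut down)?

Produce at q = 6

Variable cost is VC = 23q - 8q^2 + q^3, so AVC = VC/q = 23 - 8q + q^2 and MC = dTC/dq = 23 - 16q + 3q^2.
The AVC parabola has its vertex at q = 8/2 = 4, where AVC = 23 - 8·4 + 4^2 = ¥7.
Since P = ¥35 ≥ min AVC = ¥7, price covers variable cost and the firm should produce.
Solving P = MC: -12 - 16q + 3q^2 = 0 ⇒ q = -2/3 or 6. On the upward-sloping branch, q* = 6.
Check: AVC at q = 6 is ¥11 ≤ P, so revenue covers variable cost.
Profit = P·q − TC = 35·6 − 592 = -¥382, a loss, but smaller than the ¥526 fixed cost the firm would lose by shutting down.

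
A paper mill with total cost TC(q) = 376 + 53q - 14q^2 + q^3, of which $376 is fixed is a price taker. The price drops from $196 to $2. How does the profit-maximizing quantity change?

Output falls from 13 to 0 (the firm shuts down)

AVC = 53 - 14q + q^2, minimized at q = 7 where min AVC = $4. MC = 53 - 28q + 3q^2.
At P = $196 ≥ min AVC, set P = MC on the rising branch: q = 13.
At P = $2 < min AVC = $4, price no longer covers variable cost at any output, so the firm shuts down: q = 0.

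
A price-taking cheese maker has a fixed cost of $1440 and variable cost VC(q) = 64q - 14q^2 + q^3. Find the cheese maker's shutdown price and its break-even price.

Shutdown price = $15; break-even price = $160

AVC = 64 - 14q + q^2; minimized at q = 7, giving min AVC = $15. That is the shutdown price.
ATC = 1440/q + 64 - 14q + q^2. Setting dATC/dq = −1440/q^2 − 14 + 2q = 0 gives q = 12 (since 2·12^3 − 14·12^2 = 1440).
min ATC = 1440/12 + 64 − 14·12 + 12^2 = $160. That is the break-even price.
Between these two prices the firm operates at a loss; above $160 it earns a profit.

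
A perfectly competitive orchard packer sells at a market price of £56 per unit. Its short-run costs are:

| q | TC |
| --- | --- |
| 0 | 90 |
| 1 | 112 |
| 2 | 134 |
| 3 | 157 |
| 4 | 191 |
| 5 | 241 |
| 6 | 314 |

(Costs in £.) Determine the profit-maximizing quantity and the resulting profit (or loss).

Profit at each row (π = 56q − TC): q=0: -90; q=1: -56; q=2: -22; q=3: 11; q=4: 33; q=5: 39; q=6: 22.
Profit is maximized at q = 5. AVC there is 151/5 = £30.20 ≤ P, so producing beats shutting down (which would give -£90).

q = 5; profit = £39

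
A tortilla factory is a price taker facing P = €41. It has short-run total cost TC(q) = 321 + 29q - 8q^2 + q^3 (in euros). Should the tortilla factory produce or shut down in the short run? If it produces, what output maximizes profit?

Variable cost is VC = 29q - 8q^2 + q^3, so AVC = VC/q = 29 - 8q + q^2 and MC = dTC/dq = 29 - 16q + 3q^2.
AVC is minimized where dAVC/dq = -8 + 2q = 0, at q = 4; min AVC = 29 - 8·4 + 4^2 = €13.
P = €41 exceeds min AVC = €13, so the firm stays open.
P = MC gives -12 - 16q + 3q^2 = 0, with roots -2/3 and 6. Take the larger (rising MC): q* = 6.
Check: AVC at q = 6 is €17 ≤ P, so revenue covers variable cost.
Profit = P·q − TC = 41·6 − 423 = -€177, a loss, but smaller than the €321 fixed cost the firm would lose by shutting down.

Produce at q = 6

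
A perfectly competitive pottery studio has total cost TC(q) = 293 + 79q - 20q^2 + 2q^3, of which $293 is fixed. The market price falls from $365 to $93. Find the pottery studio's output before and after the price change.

AVC = 79 - 20q + 2q^2, minimized at q = 5 where min AVC = $29. MC = 79 - 40q + 6q^2.
With P = $365 above the shutdown price, P = MC gives q = 11.
At P = $93 ≥ min AVC, set P = MC: q = 7. The firm stays open but cuts output.

Output falls from 11 to 7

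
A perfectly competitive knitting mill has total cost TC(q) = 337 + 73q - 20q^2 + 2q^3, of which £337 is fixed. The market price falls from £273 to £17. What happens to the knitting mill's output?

Output falls from 10 to 0 (the firm shuts down)

AVC = 73 - 20q + 2q^2, minimized at q = 5 where min AVC = £23. MC = 73 - 40q + 6q^2.
With P = £273 above the shutdown price, P = MC gives q = 10.
At P = £17 < min AVC = £23, price no longer covers variable cost at any output, so the firm shuts down: q = 0.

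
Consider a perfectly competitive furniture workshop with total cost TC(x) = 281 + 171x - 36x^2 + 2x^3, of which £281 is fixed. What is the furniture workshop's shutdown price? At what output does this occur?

£9 per unit, at x = 9

The firm shuts down when price falls below the minimum of average variable cost. AVC = VC/x = 171 - 36x + 2x^2.
At the minimum of AVC, MC = AVC. MC = 171 - 72x + 6x^2; setting MC = AVC gives 4x^2 - 36x = 0, so x = 9. min AVC = 9.
So the shutdown price is £9.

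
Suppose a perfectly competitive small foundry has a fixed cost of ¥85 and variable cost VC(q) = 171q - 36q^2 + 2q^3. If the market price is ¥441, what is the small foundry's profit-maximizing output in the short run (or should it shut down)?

Produce at q = 15

From TC, MC = TC'(q) = 171 - 72q + 6q^2 and AVC = VC/q = 171 - 36q + 2q^2.
AVC hits its minimum where MC = AVC, at q = 9, giving min AVC = 171 - 36·9 + 2·9^2 = ¥9.
Since P = ¥441 ≥ min AVC = ¥9, price covers variable cost and the firm should produce.
Solving P = MC: -270 - 72q + 6q^2 = 0 ⇒ q = -3 or 15. On the upward-sloping branch, q* = 15.
Check: AVC at q = 15 is ¥81 ≤ P, so revenue covers variable cost.
Profit = P·q − TC = 441·15 − 1300 = ¥5315.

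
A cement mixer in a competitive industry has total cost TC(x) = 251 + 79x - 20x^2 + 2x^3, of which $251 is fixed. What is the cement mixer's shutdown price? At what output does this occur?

Short-run supply begins at min AVC. From VC = 79x - 20x^2 + 2x^3, AVC = 79 - 20x + 2x^2.
At the minimum of AVC, MC = AVC. MC = 79 - 40x + 6x^2; setting MC = AVC gives 4x^2 - 20x = 0, so x = 5. min AVC = 29.
For P < $29 the firm produces nothing.

$29 per unit, at x = 5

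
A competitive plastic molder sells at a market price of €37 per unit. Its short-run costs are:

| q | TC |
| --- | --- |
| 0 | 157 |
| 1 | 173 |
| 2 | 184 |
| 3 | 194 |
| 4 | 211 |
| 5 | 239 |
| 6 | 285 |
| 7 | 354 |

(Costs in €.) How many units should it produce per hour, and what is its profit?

q = 5; profit = -€54

Tabulate TR − TC: q=0: -157; q=1: -136; q=2: -110; q=3: -83; q=4: -63; q=5: -54; q=6: -63; q=7: -95.
Profit is maximized at q = 5. AVC there is 82/5 = €16.40 ≤ P, so producing beats shutting down (which would give -€157).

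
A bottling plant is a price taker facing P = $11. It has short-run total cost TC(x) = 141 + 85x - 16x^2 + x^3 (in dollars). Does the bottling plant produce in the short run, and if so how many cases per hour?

Shut down

Strip out fixed cost: VC = 85x - 16x^2 + x^3. Then AVC = 85 - 16x + x^2 and MC = 85 - 32x + 3x^2.
AVC is minimized where dAVC/dx = -16 + 2x = 0, at x = 8; min AVC = 85 - 16·8 + 8^2 = $21.
Since P = $11 < min AVC = $21, price fails to cover variable cost at any output.
Best response: produce nothing and absorb the $141 fixed cost.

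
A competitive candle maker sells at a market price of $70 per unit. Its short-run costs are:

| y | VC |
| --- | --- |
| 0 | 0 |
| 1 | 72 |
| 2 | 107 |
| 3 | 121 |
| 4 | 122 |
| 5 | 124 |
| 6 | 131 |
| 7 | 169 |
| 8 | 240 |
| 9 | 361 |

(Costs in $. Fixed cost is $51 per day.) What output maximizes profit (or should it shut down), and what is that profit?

y = 7; profit = $270

Tabulate TR − TC: y=0: -51; y=1: -53; y=2: -18; y=3: 38; y=4: 107; y=5: 175; y=6: 238; y=7: 270; y=8: 269; y=9: 218.
Profit is maximized at y = 7. AVC there is 169/7 = $24.14 ≤ P, so producing beats shutting down (which would give -$51).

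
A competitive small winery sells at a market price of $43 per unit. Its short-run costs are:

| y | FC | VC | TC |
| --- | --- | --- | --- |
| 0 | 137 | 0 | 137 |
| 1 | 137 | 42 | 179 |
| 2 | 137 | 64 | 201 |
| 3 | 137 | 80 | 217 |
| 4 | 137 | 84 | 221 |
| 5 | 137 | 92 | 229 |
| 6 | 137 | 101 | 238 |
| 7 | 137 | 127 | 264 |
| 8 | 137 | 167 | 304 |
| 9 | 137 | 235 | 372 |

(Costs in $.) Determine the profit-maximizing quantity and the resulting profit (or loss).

y = 8; profit = $40

Tabulate TR − TC: y=0: -137; y=1: -136; y=2: -115; y=3: -88; y=4: -49; y=5: -14; y=6: 20; y=7: 37; y=8: 40; y=9: 15.
Profit is maximized at y = 8. AVC there is 167/8 = $20.88 ≤ P, so producing beats shutting down (which would give -$137).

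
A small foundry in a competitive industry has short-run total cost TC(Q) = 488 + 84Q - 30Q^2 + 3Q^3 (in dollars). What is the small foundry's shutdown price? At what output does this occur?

The firm shuts down when price falls below the minimum of average variable cost. AVC = VC/Q = 84 - 30Q + 3Q^2.
dAVC/dQ = -30 + 6Q = 0 gives Q = 5. min AVC = 84 - 30·5 + 3·5^2 = 9.
So the shutdown price is $9.

$9 per unit, at Q = 5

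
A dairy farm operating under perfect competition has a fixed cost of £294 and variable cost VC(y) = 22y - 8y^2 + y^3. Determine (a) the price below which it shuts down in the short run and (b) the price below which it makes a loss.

Shutdown price = min AVC. AVC = 22 - 8y + y^2, with vertex at y = 4 and minimum £6.
ATC = 294/y + 22 - 8y + y^2. Setting dATC/dy = −294/y^2 − 8 + 2y = 0 gives y = 7 (since 2·7^3 − 8·7^2 = 294).
min ATC = 294/7 + 22 − 8·7 + 7^2 = £57. That is the break-even price.
For £6 ≤ P < £57 the firm produces at a loss; below £6 it shuts down.

Shutdown price = £6; break-even price = £57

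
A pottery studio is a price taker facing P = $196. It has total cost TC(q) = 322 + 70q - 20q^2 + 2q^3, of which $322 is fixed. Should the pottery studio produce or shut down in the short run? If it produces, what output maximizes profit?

Variable cost is VC = 70q - 20q^2 + 2q^3, so AVC = VC/q = 70 - 20q + 2q^2 and MC = dTC/dq = 70 - 40q + 6q^2.
AVC hits its minimum where MC = AVC, at q = 5, giving min AVC = 70 - 20·5 + 2·5^2 = $20.
Since P = $196 ≥ min AVC = $20, price covers variable cost and the firm should produce.
Set P = MC: 196 = 70 - 40q + 6q^2 → -126 - 40q + 6q^2 = 0. The roots are q = -7/3 and q = 9; the profit-maximizing output is on the rising part of MC, so q* = 9.
Check: AVC at q = 9 is $52 ≤ P, so revenue covers variable cost.
Profit = P·q − TC = 196·9 − 790 = $974.

Produce at q = 9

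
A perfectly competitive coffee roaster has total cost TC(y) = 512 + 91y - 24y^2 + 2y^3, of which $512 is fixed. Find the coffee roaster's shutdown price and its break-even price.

AVC = 91 - 24y + 2y^2; minimized at y = 6, giving min AVC = $19. That is the shutdown price.
ATC = 512/y + 91 - 24y + 2y^2. Setting dATC/dy = −512/y^2 − 24 + 4y = 0 gives y = 8 (since 4·8^3 − 24·8^2 = 512).
min ATC = 512/8 + 91 − 24·8 + 2·8^2 = $91. That is the break-even price.
For $19 ≤ P < $91 the firm produces at a loss; below $19 it shuts down.

Shutdown price = $19; break-even price = $91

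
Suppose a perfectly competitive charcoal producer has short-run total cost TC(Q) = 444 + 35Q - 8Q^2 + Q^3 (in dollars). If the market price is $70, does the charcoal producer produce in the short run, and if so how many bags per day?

Variable cost is VC = 35Q - 8Q^2 + Q^3, so AVC = VC/Q = 35 - 8Q + Q^2 and MC = dTC/dQ = 35 - 16Q + 3Q^2.
AVC hits its minimum where MC = AVC, at Q = 4, giving min AVC = 35 - 8·4 + 4^2 = $19.
P = $70 exceeds min AVC = $19, so the firm stays open.
Solving P = MC: -35 - 16Q + 3Q^2 = 0 ⇒ Q = -5/3 or 7. On the upward-sloping branch, Q* = 7.
Check: AVC at Q = 7 is $28 ≤ P, so revenue covers variable cost.
Profit = P·Q − TC = 70·7 − 640 = -$150, a loss, but smaller than the $444 fixed cost the firm would lose by shutting down.

Produce at Q = 7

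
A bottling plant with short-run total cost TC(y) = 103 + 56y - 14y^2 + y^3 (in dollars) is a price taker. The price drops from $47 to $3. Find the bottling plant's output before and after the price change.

AVC = 56 - 14y + y^2, minimized at y = 7 where min AVC = $7. MC = 56 - 28y + 3y^2.
With P = $47 above the shutdown price, P = MC gives y = 9.
At P = $3 < min AVC = $7, price no longer covers variable cost at any output, so the firm shuts down: y = 0.

Output falls from 9 to 0 (the firm shuts down)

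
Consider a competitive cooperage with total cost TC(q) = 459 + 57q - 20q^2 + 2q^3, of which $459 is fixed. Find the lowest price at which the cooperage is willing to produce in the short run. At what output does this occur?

$7 per unit, at q = 5

The firm shuts down when price falls below the minimum of average variable cost. AVC = VC/q = 57 - 20q + 2q^2.
At the minimum of AVC, MC = AVC. MC = 57 - 40q + 6q^2; setting MC = AVC gives 4q^2 - 20q = 0, so q = 5. min AVC = 7.
For P < $7 the firm produces nothing.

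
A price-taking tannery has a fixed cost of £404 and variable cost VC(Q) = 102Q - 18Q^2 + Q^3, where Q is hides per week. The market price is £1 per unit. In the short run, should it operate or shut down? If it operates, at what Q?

Variable cost is VC = 102Q - 18Q^2 + Q^3, so AVC = VC/Q = 102 - 18Q + Q^2 and MC = dTC/dQ = 102 - 36Q + 3Q^2.
The AVC parabola has its vertex at Q = 18/2 = 9, where AVC = 102 - 18·9 + 9^2 = £21.
Since P = £1 < min AVC = £21, price fails to cover variable cost at any output.
Shutting down limits the loss to fixed cost, £404.

Shut down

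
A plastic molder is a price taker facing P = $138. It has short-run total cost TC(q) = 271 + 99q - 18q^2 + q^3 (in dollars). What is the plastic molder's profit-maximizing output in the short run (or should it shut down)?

Variable cost is VC = 99q - 18q^2 + q^3, so AVC = VC/q = 99 - 18q + q^2 and MC = dTC/dq = 99 - 36q + 3q^2.
The AVC parabola has its vertex at q = 18/2 = 9, where AVC = 99 - 18·9 + 9^2 = $18.
Since P = $138 ≥ min AVC = $18, price covers variable cost and the firm should produce.
P = MC gives -39 - 36q + 3q^2 = 0, with roots -1 and 13. Take the larger (rising MC): q* = 13.
Check: AVC at q = 13 is $34 ≤ P, so revenue covers variable cost.
Profit = P·q − TC = 138·13 − 713 = $1081.

Produce at q = 13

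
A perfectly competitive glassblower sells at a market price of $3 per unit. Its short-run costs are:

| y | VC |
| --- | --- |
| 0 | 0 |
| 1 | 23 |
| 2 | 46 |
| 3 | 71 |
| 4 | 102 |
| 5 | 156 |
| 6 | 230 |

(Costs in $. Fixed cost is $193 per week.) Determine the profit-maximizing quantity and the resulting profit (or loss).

Profit at each row (π = 3y − TC): y=0: -193; y=1: -213; y=2: -233; y=3: -255; y=4: -283; y=5: -334; y=6: -405.
Profit is highest at y = 0. Equivalently, the lowest AVC in the table is 23/1 ≈ $23 at y = 1, and P = $3 falls below it — price never covers variable cost, so the firm shuts down and loses only its fixed cost.

y = 0 (shut down); profit = -$193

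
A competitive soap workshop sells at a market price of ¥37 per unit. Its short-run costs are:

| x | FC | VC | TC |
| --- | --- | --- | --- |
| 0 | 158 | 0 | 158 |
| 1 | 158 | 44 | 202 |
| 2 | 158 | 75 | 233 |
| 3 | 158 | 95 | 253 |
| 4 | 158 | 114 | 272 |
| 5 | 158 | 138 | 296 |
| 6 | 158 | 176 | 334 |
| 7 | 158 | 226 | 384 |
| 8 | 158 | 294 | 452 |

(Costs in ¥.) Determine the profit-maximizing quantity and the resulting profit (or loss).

Tabulate TR − TC: x=0: -158; x=1: -165; x=2: -159; x=3: -142; x=4: -124; x=5: -111; x=6: -112; x=7: -125; x=8: -156.
Profit is maximized at x = 5. AVC there is 138/5 = ¥27.60 ≤ P, so producing beats shutting down (which would give -¥158).

x = 5; profit = -¥111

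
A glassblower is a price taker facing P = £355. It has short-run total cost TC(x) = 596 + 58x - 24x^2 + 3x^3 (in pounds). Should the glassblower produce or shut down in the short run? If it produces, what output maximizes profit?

Produce at x = 9

From TC, MC = TC'(x) = 58 - 48x + 9x^2 and AVC = VC/x = 58 - 24x + 3x^2.
AVC is minimized where dAVC/dx = -24 + 6x = 0, at x = 4; min AVC = 58 - 24·4 + 3·4^2 = £10.
Since P = £355 ≥ min AVC = £10, price covers variable cost and the firm should produce.
Solving P = MC: -297 - 48x + 9x^2 = 0 ⇒ x = -11/3 or 9. On the upward-sloping branch, x* = 9.
Check: AVC at x = 9 is £85 ≤ P, so revenue covers variable cost.
Profit = P·x − TC = 355·9 − 1361 = £1834.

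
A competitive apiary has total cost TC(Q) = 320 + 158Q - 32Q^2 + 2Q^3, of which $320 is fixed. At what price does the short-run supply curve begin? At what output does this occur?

The shutdown price is the minimum of AVC. VC = 158Q - 32Q^2 + 2Q^3, so AVC = 158 - 32Q + 2Q^2.
dAVC/dQ = -32 + 4Q = 0 gives Q = 8. min AVC = 158 - 32·8 + 2·8^2 = 30.
So the shutdown price is $30.

$30 per unit, at Q = 8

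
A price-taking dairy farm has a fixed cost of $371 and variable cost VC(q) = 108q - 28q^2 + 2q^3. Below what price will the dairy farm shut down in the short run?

$10 per unit

The firm shuts down when price falls below the minimum of average variable cost. AVC = VC/q = 108 - 28q + 2q^2.
dAVC/dq = -28 + 4q = 0 gives q = 7. min AVC = 108 - 28·7 + 2·7^2 = 10.
So the shutdown price is $10.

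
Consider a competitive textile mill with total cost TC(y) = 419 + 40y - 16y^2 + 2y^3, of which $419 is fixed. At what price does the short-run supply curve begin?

$8 per unit

Short-run supply begins at min AVC. From VC = 40y - 16y^2 + 2y^3, AVC = 40 - 16y + 2y^2.
dAVC/dy = -16 + 4y = 0 gives y = 4. min AVC = 40 - 16·4 + 2·4^2 = 8.
So the shutdown price is $8.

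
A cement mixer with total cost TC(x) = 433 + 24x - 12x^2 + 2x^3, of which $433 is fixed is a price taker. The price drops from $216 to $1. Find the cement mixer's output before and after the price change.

Output falls from 8 to 0 (the firm shuts down)

MC = 24 - 24x + 6x^2; the shutdown threshold is min AVC = $6 (at x = 3).
With P = $216 above the shutdown price, P = MC gives x = 8.
At P = $1 < min AVC = $6, price no longer covers variable cost at any output, so the firm shuts down: x = 0.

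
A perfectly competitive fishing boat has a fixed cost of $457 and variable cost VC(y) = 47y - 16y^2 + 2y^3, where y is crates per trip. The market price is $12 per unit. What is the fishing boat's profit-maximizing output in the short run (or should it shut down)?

From TC, MC = TC'(y) = 47 - 32y + 6y^2 and AVC = VC/y = 47 - 16y + 2y^2.
AVC hits its minimum where MC = AVC, at y = 4, giving min AVC = 47 - 16·4 + 2·4^2 = $15.
P = $12 lies below min AVC = $15; no output level covers variable cost.
Shutting down limits the loss to fixed cost, $457.

Shut down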